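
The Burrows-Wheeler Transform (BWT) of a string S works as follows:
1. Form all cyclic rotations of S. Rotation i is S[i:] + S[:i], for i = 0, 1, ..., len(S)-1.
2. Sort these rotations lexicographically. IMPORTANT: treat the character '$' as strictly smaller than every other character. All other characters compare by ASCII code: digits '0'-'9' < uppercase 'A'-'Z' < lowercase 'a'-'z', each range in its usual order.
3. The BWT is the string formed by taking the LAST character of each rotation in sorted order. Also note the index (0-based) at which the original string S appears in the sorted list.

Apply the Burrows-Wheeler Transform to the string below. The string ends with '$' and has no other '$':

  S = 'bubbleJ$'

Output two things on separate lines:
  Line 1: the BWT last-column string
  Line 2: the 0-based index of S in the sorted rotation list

All 8 rotations (rotation i = S[i:]+S[:i]):
  rot[0] = bubbleJ$
  rot[1] = ubbleJ$b
  rot[2] = bbleJ$bu
  rot[3] = bleJ$bub
  rot[4] = leJ$bubb
  rot[5] = eJ$bubbl
  rot[6] = J$bubble
  rot[7] = $bubbleJ
Sorted (with $ < everything):
  sorted[0] = $bubbleJ  (last char: 'J')
  sorted[1] = J$bubble  (last char: 'e')
  sorted[2] = bbleJ$bu  (last char: 'u')
  sorted[3] = bleJ$bub  (last char: 'b')
  sorted[4] = bubbleJ$  (last char: '$')
  sorted[5] = eJ$bubbl  (last char: 'l')
  sorted[6] = leJ$bubb  (last char: 'b')
  sorted[7] = ubbleJ$b  (last char: 'b')
Last column: Jeub$lbb
Original string S is at sorted index 4

Answer: Jeub$lbb
4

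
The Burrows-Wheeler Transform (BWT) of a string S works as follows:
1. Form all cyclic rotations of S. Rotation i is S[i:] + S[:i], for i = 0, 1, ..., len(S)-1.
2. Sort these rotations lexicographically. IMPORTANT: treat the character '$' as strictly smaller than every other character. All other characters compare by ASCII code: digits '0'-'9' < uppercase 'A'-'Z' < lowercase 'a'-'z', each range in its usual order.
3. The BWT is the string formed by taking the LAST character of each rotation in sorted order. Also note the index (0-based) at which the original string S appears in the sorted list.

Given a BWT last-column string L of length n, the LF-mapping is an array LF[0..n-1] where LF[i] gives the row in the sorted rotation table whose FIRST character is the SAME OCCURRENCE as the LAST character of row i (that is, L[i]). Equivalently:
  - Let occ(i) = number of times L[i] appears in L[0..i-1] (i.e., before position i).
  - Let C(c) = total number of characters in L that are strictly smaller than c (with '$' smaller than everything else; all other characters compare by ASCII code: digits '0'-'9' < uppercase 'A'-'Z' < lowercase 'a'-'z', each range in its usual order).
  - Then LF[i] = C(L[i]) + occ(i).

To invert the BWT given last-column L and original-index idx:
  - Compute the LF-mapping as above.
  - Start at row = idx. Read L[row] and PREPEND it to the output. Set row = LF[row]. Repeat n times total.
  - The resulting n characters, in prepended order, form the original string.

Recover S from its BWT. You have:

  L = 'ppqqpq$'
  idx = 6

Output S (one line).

LF mapping: 1 2 4 5 3 6 0
Walk LF starting at row 6, prepending L[row]:
  step 1: row=6, L[6]='$', prepend. Next row=LF[6]=0
  step 2: row=0, L[0]='p', prepend. Next row=LF[0]=1
  step 3: row=1, L[1]='p', prepend. Next row=LF[1]=2
  step 4: row=2, L[2]='q', prepend. Next row=LF[2]=4
  step 5: row=4, L[4]='p', prepend. Next row=LF[4]=3
  step 6: row=3, L[3]='q', prepend. Next row=LF[3]=5
  step 7: row=5, L[5]='q', prepend. Next row=LF[5]=6
Reversed output: qqpqpp$

Answer: qqpqpp$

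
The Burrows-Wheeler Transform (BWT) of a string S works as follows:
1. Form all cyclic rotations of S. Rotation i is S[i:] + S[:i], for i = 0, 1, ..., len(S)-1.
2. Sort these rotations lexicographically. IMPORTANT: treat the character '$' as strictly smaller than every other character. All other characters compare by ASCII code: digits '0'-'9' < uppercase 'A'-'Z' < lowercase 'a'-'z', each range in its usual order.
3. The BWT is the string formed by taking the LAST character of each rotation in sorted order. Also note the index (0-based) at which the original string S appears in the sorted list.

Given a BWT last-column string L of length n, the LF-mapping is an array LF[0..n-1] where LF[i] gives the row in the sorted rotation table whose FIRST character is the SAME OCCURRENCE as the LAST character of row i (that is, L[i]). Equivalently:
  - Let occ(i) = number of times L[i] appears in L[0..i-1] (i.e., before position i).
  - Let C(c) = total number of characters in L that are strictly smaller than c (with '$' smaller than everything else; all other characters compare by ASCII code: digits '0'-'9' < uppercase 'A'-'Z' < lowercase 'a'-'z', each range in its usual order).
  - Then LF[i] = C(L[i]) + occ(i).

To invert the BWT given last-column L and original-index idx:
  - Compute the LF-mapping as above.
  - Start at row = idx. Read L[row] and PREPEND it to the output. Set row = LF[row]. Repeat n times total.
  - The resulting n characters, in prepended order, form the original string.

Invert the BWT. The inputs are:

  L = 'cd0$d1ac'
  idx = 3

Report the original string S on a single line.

Answer: ad01cdc$

Derivation:
LF mapping: 4 6 1 0 7 2 3 5
Walk LF starting at row 3, prepending L[row]:
  step 1: row=3, L[3]='$', prepend. Next row=LF[3]=0
  step 2: row=0, L[0]='c', prepend. Next row=LF[0]=4
  step 3: row=4, L[4]='d', prepend. Next row=LF[4]=7
  step 4: row=7, L[7]='c', prepend. Next row=LF[7]=5
  step 5: row=5, L[5]='1', prepend. Next row=LF[5]=2
  step 6: row=2, L[2]='0', prepend. Next row=LF[2]=1
  step 7: row=1, L[1]='d', prepend. Next row=LF[1]=6
  step 8: row=6, L[6]='a', prepend. Next row=LF[6]=3
Reversed output: ad01cdc$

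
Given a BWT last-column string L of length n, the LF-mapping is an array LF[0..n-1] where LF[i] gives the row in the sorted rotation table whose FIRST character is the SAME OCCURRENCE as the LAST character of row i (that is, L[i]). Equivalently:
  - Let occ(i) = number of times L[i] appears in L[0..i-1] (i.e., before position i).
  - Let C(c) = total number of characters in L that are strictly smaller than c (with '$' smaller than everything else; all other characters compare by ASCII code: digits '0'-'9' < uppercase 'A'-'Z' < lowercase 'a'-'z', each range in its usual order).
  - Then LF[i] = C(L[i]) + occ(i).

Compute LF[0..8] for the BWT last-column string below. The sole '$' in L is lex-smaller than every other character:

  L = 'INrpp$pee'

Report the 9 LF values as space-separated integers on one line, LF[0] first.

Answer: 1 2 8 5 6 0 7 3 4

Derivation:
Char counts: '$':1, 'I':1, 'N':1, 'e':2, 'p':3, 'r':1
C (first-col start): C('$')=0, C('I')=1, C('N')=2, C('e')=3, C('p')=5, C('r')=8
L[0]='I': occ=0, LF[0]=C('I')+0=1+0=1
L[1]='N': occ=0, LF[1]=C('N')+0=2+0=2
L[2]='r': occ=0, LF[2]=C('r')+0=8+0=8
L[3]='p': occ=0, LF[3]=C('p')+0=5+0=5
L[4]='p': occ=1, LF[4]=C('p')+1=5+1=6
L[5]='$': occ=0, LF[5]=C('$')+0=0+0=0
L[6]='p': occ=2, LF[6]=C('p')+2=5+2=7
L[7]='e': occ=0, LF[7]=C('e')+0=3+0=3
L[8]='e': occ=1, LF[8]=C('e')+1=3+1=4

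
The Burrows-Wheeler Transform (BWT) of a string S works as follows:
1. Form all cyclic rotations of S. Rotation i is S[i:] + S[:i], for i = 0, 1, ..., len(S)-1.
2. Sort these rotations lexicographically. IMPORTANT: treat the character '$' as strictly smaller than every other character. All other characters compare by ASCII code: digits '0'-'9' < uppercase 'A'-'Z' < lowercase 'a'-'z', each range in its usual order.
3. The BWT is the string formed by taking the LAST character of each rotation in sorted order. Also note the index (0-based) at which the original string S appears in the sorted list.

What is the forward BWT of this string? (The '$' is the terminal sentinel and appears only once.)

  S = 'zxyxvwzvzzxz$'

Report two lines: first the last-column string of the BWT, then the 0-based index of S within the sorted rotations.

All 13 rotations (rotation i = S[i:]+S[:i]):
  rot[0] = zxyxvwzvzzxz$
  rot[1] = xyxvwzvzzxz$z
  rot[2] = yxvwzvzzxz$zx
  rot[3] = xvwzvzzxz$zxy
  rot[4] = vwzvzzxz$zxyx
  rot[5] = wzvzzxz$zxyxv
  rot[6] = zvzzxz$zxyxvw
  rot[7] = vzzxz$zxyxvwz
  rot[8] = zzxz$zxyxvwzv
  rot[9] = zxz$zxyxvwzvz
  rot[10] = xz$zxyxvwzvzz
  rot[11] = z$zxyxvwzvzzx
  rot[12] = $zxyxvwzvzzxz
Sorted (with $ < everything):
  sorted[0] = $zxyxvwzvzzxz  (last char: 'z')
  sorted[1] = vwzvzzxz$zxyx  (last char: 'x')
  sorted[2] = vzzxz$zxyxvwz  (last char: 'z')
  sorted[3] = wzvzzxz$zxyxv  (last char: 'v')
  sorted[4] = xvwzvzzxz$zxy  (last char: 'y')
  sorted[5] = xyxvwzvzzxz$z  (last char: 'z')
  sorted[6] = xz$zxyxvwzvzz  (last char: 'z')
  sorted[7] = yxvwzvzzxz$zx  (last char: 'x')
  sorted[8] = z$zxyxvwzvzzx  (last char: 'x')
  sorted[9] = zvzzxz$zxyxvw  (last char: 'w')
  sorted[10] = zxyxvwzvzzxz$  (last char: '$')
  sorted[11] = zxz$zxyxvwzvz  (last char: 'z')
  sorted[12] = zzxz$zxyxvwzv  (last char: 'v')
Last column: zxzvyzzxxw$zv
Original string S is at sorted index 10

Answer: zxzvyzzxxw$zv
10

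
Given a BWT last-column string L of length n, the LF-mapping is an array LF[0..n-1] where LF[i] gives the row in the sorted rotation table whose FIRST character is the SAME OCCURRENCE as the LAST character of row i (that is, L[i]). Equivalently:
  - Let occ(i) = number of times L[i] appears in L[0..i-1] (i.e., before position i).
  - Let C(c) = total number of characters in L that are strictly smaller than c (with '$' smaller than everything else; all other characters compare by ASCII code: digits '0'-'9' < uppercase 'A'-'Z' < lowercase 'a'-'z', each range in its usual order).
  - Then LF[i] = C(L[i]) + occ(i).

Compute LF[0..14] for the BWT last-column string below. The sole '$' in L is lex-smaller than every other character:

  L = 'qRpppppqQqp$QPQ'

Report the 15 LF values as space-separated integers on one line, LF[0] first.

Char counts: '$':1, 'P':1, 'Q':3, 'R':1, 'p':6, 'q':3
C (first-col start): C('$')=0, C('P')=1, C('Q')=2, C('R')=5, C('p')=6, C('q')=12
L[0]='q': occ=0, LF[0]=C('q')+0=12+0=12
L[1]='R': occ=0, LF[1]=C('R')+0=5+0=5
L[2]='p': occ=0, LF[2]=C('p')+0=6+0=6
L[3]='p': occ=1, LF[3]=C('p')+1=6+1=7
L[4]='p': occ=2, LF[4]=C('p')+2=6+2=8
L[5]='p': occ=3, LF[5]=C('p')+3=6+3=9
L[6]='p': occ=4, LF[6]=C('p')+4=6+4=10
L[7]='q': occ=1, LF[7]=C('q')+1=12+1=13
L[8]='Q': occ=0, LF[8]=C('Q')+0=2+0=2
L[9]='q': occ=2, LF[9]=C('q')+2=12+2=14
L[10]='p': occ=5, LF[10]=C('p')+5=6+5=11
L[11]='$': occ=0, LF[11]=C('$')+0=0+0=0
L[12]='Q': occ=1, LF[12]=C('Q')+1=2+1=3
L[13]='P': occ=0, LF[13]=C('P')+0=1+0=1
L[14]='Q': occ=2, LF[14]=C('Q')+2=2+2=4

Answer: 12 5 6 7 8 9 10 13 2 14 11 0 3 1 4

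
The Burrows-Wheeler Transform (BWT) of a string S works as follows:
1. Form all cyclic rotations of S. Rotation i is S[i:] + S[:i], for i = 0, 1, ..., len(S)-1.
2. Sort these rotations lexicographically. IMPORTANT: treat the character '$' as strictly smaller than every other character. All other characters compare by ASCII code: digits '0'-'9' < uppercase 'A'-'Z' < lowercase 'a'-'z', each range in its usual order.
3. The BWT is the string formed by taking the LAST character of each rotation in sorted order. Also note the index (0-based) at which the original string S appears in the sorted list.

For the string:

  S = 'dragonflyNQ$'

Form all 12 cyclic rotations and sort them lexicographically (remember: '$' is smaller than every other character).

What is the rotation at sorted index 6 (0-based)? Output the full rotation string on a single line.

All 12 rotations (rotation i = S[i:]+S[:i]):
  rot[0] = dragonflyNQ$
  rot[1] = ragonflyNQ$d
  rot[2] = agonflyNQ$dr
  rot[3] = gonflyNQ$dra
  rot[4] = onflyNQ$drag
  rot[5] = nflyNQ$drago
  rot[6] = flyNQ$dragon
  rot[7] = lyNQ$dragonf
  rot[8] = yNQ$dragonfl
  rot[9] = NQ$dragonfly
  rot[10] = Q$dragonflyN
  rot[11] = $dragonflyNQ
Sorted (with $ < everything):
  sorted[0] = $dragonflyNQ
  sorted[1] = NQ$dragonfly
  sorted[2] = Q$dragonflyN
  sorted[3] = agonflyNQ$dr
  sorted[4] = dragonflyNQ$
  sorted[5] = flyNQ$dragon
  sorted[6] = gonflyNQ$dra
  sorted[7] = lyNQ$dragonf
  sorted[8] = nflyNQ$drago
  sorted[9] = onflyNQ$drag
  sorted[10] = ragonflyNQ$d
  sorted[11] = yNQ$dragonfl
sorted[6] = gonflyNQ$dra

Answer: gonflyNQ$dra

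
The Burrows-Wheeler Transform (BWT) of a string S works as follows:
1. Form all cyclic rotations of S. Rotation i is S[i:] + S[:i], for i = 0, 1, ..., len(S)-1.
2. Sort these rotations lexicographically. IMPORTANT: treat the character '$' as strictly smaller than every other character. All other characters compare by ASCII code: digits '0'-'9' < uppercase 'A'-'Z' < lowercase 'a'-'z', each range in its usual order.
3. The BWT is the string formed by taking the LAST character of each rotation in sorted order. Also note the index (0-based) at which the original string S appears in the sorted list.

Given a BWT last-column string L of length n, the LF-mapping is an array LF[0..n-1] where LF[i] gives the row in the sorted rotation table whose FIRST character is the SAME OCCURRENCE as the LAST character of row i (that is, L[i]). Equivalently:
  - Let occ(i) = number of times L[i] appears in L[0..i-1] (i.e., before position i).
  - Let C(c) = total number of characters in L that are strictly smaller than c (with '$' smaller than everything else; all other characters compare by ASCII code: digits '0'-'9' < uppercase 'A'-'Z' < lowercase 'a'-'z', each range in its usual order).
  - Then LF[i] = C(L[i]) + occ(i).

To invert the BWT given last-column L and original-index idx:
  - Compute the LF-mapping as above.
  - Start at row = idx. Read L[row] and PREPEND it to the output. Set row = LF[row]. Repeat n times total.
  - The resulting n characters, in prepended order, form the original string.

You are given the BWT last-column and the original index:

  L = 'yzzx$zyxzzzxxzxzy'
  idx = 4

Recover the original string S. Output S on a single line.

Answer: xzyzzzzxxzxzzxyy$

Derivation:
LF mapping: 6 9 10 1 0 11 7 2 12 13 14 3 4 15 5 16 8
Walk LF starting at row 4, prepending L[row]:
  step 1: row=4, L[4]='$', prepend. Next row=LF[4]=0
  step 2: row=0, L[0]='y', prepend. Next row=LF[0]=6
  step 3: row=6, L[6]='y', prepend. Next row=LF[6]=7
  step 4: row=7, L[7]='x', prepend. Next row=LF[7]=2
  step 5: row=2, L[2]='z', prepend. Next row=LF[2]=10
  step 6: row=10, L[10]='z', prepend. Next row=LF[10]=14
  step 7: row=14, L[14]='x', prepend. Next row=LF[14]=5
  step 8: row=5, L[5]='z', prepend. Next row=LF[5]=11
  step 9: row=11, L[11]='x', prepend. Next row=LF[11]=3
  step 10: row=3, L[3]='x', prepend. Next row=LF[3]=1
  step 11: row=1, L[1]='z', prepend. Next row=LF[1]=9
  step 12: row=9, L[9]='z', prepend. Next row=LF[9]=13
  step 13: row=13, L[13]='z', prepend. Next row=LF[13]=15
  step 14: row=15, L[15]='z', prepend. Next row=LF[15]=16
  step 15: row=16, L[16]='y', prepend. Next row=LF[16]=8
  step 16: row=8, L[8]='z', prepend. Next row=LF[8]=12
  step 17: row=12, L[12]='x', prepend. Next row=LF[12]=4
Reversed output: xzyzzzzxxzxzzxyy$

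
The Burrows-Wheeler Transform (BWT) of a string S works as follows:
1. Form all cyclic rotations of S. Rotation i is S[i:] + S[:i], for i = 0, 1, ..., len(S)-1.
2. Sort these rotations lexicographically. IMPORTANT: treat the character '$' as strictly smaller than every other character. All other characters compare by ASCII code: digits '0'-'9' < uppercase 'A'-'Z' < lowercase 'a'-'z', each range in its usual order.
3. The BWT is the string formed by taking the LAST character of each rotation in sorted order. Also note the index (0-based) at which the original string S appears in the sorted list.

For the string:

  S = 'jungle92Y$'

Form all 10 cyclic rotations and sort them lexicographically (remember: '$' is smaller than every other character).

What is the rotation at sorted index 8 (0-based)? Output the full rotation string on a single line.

All 10 rotations (rotation i = S[i:]+S[:i]):
  rot[0] = jungle92Y$
  rot[1] = ungle92Y$j
  rot[2] = ngle92Y$ju
  rot[3] = gle92Y$jun
  rot[4] = le92Y$jung
  rot[5] = e92Y$jungl
  rot[6] = 92Y$jungle
  rot[7] = 2Y$jungle9
  rot[8] = Y$jungle92
  rot[9] = $jungle92Y
Sorted (with $ < everything):
  sorted[0] = $jungle92Y
  sorted[1] = 2Y$jungle9
  sorted[2] = 92Y$jungle
  sorted[3] = Y$jungle92
  sorted[4] = e92Y$jungl
  sorted[5] = gle92Y$jun
  sorted[6] = jungle92Y$
  sorted[7] = le92Y$jung
  sorted[8] = ngle92Y$ju
  sorted[9] = ungle92Y$j
sorted[8] = ngle92Y$ju

Answer: ngle92Y$ju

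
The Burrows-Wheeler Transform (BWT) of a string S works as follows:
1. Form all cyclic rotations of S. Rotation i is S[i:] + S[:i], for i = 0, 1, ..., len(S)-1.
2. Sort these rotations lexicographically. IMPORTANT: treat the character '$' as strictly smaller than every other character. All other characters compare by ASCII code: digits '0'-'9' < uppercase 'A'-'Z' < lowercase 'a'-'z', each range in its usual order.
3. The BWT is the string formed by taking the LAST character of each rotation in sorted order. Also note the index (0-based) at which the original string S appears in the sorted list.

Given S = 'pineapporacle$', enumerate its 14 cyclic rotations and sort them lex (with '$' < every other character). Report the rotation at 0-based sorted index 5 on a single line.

All 14 rotations (rotation i = S[i:]+S[:i]):
  rot[0] = pineapporacle$
  rot[1] = ineapporacle$p
  rot[2] = neapporacle$pi
  rot[3] = eapporacle$pin
  rot[4] = apporacle$pine
  rot[5] = pporacle$pinea
  rot[6] = poracle$pineap
  rot[7] = oracle$pineapp
  rot[8] = racle$pineappo
  rot[9] = acle$pineappor
  rot[10] = cle$pineappora
  rot[11] = le$pineapporac
  rot[12] = e$pineapporacl
  rot[13] = $pineapporacle
Sorted (with $ < everything):
  sorted[0] = $pineapporacle
  sorted[1] = acle$pineappor
  sorted[2] = apporacle$pine
  sorted[3] = cle$pineappora
  sorted[4] = e$pineapporacl
  sorted[5] = eapporacle$pin
  sorted[6] = ineapporacle$p
  sorted[7] = le$pineapporac
  sorted[8] = neapporacle$pi
  sorted[9] = oracle$pineapp
  sorted[10] = pineapporacle$
  sorted[11] = poracle$pineap
  sorted[12] = pporacle$pinea
  sorted[13] = racle$pineappo
sorted[5] = eapporacle$pin

Answer: eapporacle$pin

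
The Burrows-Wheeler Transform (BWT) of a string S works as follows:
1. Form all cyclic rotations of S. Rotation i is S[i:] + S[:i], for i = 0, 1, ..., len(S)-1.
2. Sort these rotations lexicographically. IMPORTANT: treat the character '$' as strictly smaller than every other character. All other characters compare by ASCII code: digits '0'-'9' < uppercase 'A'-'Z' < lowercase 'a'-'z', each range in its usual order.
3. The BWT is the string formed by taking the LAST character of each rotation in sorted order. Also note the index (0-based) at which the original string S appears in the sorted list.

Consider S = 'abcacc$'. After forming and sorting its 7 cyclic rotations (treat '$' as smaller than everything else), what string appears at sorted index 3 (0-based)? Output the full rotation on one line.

All 7 rotations (rotation i = S[i:]+S[:i]):
  rot[0] = abcacc$
  rot[1] = bcacc$a
  rot[2] = cacc$ab
  rot[3] = acc$abc
  rot[4] = cc$abca
  rot[5] = c$abcac
  rot[6] = $abcacc
Sorted (with $ < everything):
  sorted[0] = $abcacc
  sorted[1] = abcacc$
  sorted[2] = acc$abc
  sorted[3] = bcacc$a
  sorted[4] = c$abcac
  sorted[5] = cacc$ab
  sorted[6] = cc$abca
sorted[3] = bcacc$a

Answer: bcacc$a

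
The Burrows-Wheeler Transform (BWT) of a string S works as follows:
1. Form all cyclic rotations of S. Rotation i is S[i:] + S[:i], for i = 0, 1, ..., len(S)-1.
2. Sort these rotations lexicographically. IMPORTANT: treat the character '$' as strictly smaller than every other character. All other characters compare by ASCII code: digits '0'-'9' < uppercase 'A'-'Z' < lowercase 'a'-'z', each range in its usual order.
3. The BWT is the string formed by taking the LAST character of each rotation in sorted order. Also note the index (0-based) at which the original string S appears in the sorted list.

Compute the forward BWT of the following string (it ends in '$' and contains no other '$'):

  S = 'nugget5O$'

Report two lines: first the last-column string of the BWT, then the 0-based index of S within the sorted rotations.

All 9 rotations (rotation i = S[i:]+S[:i]):
  rot[0] = nugget5O$
  rot[1] = ugget5O$n
  rot[2] = gget5O$nu
  rot[3] = get5O$nug
  rot[4] = et5O$nugg
  rot[5] = t5O$nugge
  rot[6] = 5O$nugget
  rot[7] = O$nugget5
  rot[8] = $nugget5O
Sorted (with $ < everything):
  sorted[0] = $nugget5O  (last char: 'O')
  sorted[1] = 5O$nugget  (last char: 't')
  sorted[2] = O$nugget5  (last char: '5')
  sorted[3] = et5O$nugg  (last char: 'g')
  sorted[4] = get5O$nug  (last char: 'g')
  sorted[5] = gget5O$nu  (last char: 'u')
  sorted[6] = nugget5O$  (last char: '$')
  sorted[7] = t5O$nugge  (last char: 'e')
  sorted[8] = ugget5O$n  (last char: 'n')
Last column: Ot5ggu$en
Original string S is at sorted index 6

Answer: Ot5ggu$en
6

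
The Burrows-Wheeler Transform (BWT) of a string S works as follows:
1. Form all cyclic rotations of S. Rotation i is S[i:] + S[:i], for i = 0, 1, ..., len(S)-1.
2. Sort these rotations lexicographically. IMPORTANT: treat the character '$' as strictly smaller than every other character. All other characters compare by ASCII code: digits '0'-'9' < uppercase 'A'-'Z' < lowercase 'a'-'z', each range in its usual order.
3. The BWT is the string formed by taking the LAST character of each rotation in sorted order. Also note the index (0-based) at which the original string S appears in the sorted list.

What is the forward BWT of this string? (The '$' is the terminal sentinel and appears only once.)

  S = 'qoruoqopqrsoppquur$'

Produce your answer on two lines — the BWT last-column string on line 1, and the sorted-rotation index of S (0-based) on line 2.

Answer: rsquqoopo$ppuqorruq
9

Derivation:
All 19 rotations (rotation i = S[i:]+S[:i]):
  rot[0] = qoruoqopqrsoppquur$
  rot[1] = oruoqopqrsoppquur$q
  rot[2] = ruoqopqrsoppquur$qo
  rot[3] = uoqopqrsoppquur$qor
  rot[4] = oqopqrsoppquur$qoru
  rot[5] = qopqrsoppquur$qoruo
  rot[6] = opqrsoppquur$qoruoq
  rot[7] = pqrsoppquur$qoruoqo
  rot[8] = qrsoppquur$qoruoqop
  rot[9] = rsoppquur$qoruoqopq
  rot[10] = soppquur$qoruoqopqr
  rot[11] = oppquur$qoruoqopqrs
  rot[12] = ppquur$qoruoqopqrso
  rot[13] = pquur$qoruoqopqrsop
  rot[14] = quur$qoruoqopqrsopp
  rot[15] = uur$qoruoqopqrsoppq
  rot[16] = ur$qoruoqopqrsoppqu
  rot[17] = r$qoruoqopqrsoppquu
  rot[18] = $qoruoqopqrsoppquur
Sorted (with $ < everything):
  sorted[0] = $qoruoqopqrsoppquur  (last char: 'r')
  sorted[1] = oppquur$qoruoqopqrs  (last char: 's')
  sorted[2] = opqrsoppquur$qoruoq  (last char: 'q')
  sorted[3] = oqopqrsoppquur$qoru  (last char: 'u')
  sorted[4] = oruoqopqrsoppquur$q  (last char: 'q')
  sorted[5] = ppquur$qoruoqopqrso  (last char: 'o')
  sorted[6] = pqrsoppquur$qoruoqo  (last char: 'o')
  sorted[7] = pquur$qoruoqopqrsop  (last char: 'p')
  sorted[8] = qopqrsoppquur$qoruo  (last char: 'o')
  sorted[9] = qoruoqopqrsoppquur$  (last char: '$')
  sorted[10] = qrsoppquur$qoruoqop  (last char: 'p')
  sorted[11] = quur$qoruoqopqrsopp  (last char: 'p')
  sorted[12] = r$qoruoqopqrsoppquu  (last char: 'u')
  sorted[13] = rsoppquur$qoruoqopq  (last char: 'q')
  sorted[14] = ruoqopqrsoppquur$qo  (last char: 'o')
  sorted[15] = soppquur$qoruoqopqr  (last char: 'r')
  sorted[16] = uoqopqrsoppquur$qor  (last char: 'r')
  sorted[17] = ur$qoruoqopqrsoppqu  (last char: 'u')
  sorted[18] = uur$qoruoqopqrsoppq  (last char: 'q')
Last column: rsquqoopo$ppuqorruq
Original string S is at sorted index 9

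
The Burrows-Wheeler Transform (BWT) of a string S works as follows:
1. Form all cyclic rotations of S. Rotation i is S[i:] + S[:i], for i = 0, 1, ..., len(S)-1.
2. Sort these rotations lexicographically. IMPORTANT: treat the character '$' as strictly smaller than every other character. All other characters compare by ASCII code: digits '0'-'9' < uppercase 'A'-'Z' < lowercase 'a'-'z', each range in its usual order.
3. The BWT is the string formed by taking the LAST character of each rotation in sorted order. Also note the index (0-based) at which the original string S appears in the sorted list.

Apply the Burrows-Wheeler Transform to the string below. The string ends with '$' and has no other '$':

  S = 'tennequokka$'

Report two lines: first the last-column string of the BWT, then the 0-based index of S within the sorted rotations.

All 12 rotations (rotation i = S[i:]+S[:i]):
  rot[0] = tennequokka$
  rot[1] = ennequokka$t
  rot[2] = nnequokka$te
  rot[3] = nequokka$ten
  rot[4] = equokka$tenn
  rot[5] = quokka$tenne
  rot[6] = uokka$tenneq
  rot[7] = okka$tennequ
  rot[8] = kka$tennequo
  rot[9] = ka$tennequok
  rot[10] = a$tennequokk
  rot[11] = $tennequokka
Sorted (with $ < everything):
  sorted[0] = $tennequokka  (last char: 'a')
  sorted[1] = a$tennequokk  (last char: 'k')
  sorted[2] = ennequokka$t  (last char: 't')
  sorted[3] = equokka$tenn  (last char: 'n')
  sorted[4] = ka$tennequok  (last char: 'k')
  sorted[5] = kka$tennequo  (last char: 'o')
  sorted[6] = nequokka$ten  (last char: 'n')
  sorted[7] = nnequokka$te  (last char: 'e')
  sorted[8] = okka$tennequ  (last char: 'u')
  sorted[9] = quokka$tenne  (last char: 'e')
  sorted[10] = tennequokka$  (last char: '$')
  sorted[11] = uokka$tenneq  (last char: 'q')
Last column: aktnkoneue$q
Original string S is at sorted index 10

Answer: aktnkoneue$q
10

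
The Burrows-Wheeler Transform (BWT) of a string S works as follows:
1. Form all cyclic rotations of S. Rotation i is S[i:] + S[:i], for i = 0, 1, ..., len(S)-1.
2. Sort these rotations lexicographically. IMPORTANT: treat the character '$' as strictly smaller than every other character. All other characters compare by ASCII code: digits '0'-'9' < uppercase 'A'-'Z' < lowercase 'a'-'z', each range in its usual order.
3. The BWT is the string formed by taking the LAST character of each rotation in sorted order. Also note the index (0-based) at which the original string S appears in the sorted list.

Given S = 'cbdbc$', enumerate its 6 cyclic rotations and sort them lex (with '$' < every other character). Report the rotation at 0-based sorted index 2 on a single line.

Answer: bdbc$c

Derivation:
All 6 rotations (rotation i = S[i:]+S[:i]):
  rot[0] = cbdbc$
  rot[1] = bdbc$c
  rot[2] = dbc$cb
  rot[3] = bc$cbd
  rot[4] = c$cbdb
  rot[5] = $cbdbc
Sorted (with $ < everything):
  sorted[0] = $cbdbc
  sorted[1] = bc$cbd
  sorted[2] = bdbc$c
  sorted[3] = c$cbdb
  sorted[4] = cbdbc$
  sorted[5] = dbc$cb
sorted[2] = bdbc$c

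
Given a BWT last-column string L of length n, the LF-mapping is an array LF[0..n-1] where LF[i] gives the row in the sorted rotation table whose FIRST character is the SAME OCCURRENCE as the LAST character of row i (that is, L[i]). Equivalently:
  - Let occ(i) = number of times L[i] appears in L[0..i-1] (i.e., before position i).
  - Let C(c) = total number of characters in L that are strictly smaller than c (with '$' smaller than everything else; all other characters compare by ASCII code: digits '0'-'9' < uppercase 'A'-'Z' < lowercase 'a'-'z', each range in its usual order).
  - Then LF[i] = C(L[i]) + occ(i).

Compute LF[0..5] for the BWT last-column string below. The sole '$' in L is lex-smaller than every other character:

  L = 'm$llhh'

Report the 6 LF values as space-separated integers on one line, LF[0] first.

Answer: 5 0 3 4 1 2

Derivation:
Char counts: '$':1, 'h':2, 'l':2, 'm':1
C (first-col start): C('$')=0, C('h')=1, C('l')=3, C('m')=5
L[0]='m': occ=0, LF[0]=C('m')+0=5+0=5
L[1]='$': occ=0, LF[1]=C('$')+0=0+0=0
L[2]='l': occ=0, LF[2]=C('l')+0=3+0=3
L[3]='l': occ=1, LF[3]=C('l')+1=3+1=4
L[4]='h': occ=0, LF[4]=C('h')+0=1+0=1
L[5]='h': occ=1, LF[5]=C('h')+1=1+1=2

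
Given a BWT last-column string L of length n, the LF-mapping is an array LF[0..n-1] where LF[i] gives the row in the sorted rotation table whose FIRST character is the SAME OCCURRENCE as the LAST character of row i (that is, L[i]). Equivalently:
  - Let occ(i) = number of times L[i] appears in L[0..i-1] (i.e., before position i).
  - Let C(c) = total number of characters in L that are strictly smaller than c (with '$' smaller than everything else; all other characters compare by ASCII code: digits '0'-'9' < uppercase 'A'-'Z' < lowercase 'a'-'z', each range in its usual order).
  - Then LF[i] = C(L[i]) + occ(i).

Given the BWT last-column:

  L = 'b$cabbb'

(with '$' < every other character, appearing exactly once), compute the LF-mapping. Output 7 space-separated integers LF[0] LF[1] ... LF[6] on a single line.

Answer: 2 0 6 1 3 4 5

Derivation:
Char counts: '$':1, 'a':1, 'b':4, 'c':1
C (first-col start): C('$')=0, C('a')=1, C('b')=2, C('c')=6
L[0]='b': occ=0, LF[0]=C('b')+0=2+0=2
L[1]='$': occ=0, LF[1]=C('$')+0=0+0=0
L[2]='c': occ=0, LF[2]=C('c')+0=6+0=6
L[3]='a': occ=0, LF[3]=C('a')+0=1+0=1
L[4]='b': occ=1, LF[4]=C('b')+1=2+1=3
L[5]='b': occ=2, LF[5]=C('b')+2=2+2=4
L[6]='b': occ=3, LF[6]=C('b')+3=2+3=5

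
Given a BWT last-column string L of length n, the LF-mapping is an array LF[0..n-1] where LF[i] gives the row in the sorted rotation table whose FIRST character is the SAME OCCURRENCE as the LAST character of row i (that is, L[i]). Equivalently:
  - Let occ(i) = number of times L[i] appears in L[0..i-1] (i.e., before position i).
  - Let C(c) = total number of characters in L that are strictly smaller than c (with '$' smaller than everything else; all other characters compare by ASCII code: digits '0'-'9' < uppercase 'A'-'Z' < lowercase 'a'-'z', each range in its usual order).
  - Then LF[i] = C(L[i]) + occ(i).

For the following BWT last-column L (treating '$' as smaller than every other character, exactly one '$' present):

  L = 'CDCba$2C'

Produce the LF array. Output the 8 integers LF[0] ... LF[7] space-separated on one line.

Char counts: '$':1, '2':1, 'C':3, 'D':1, 'a':1, 'b':1
C (first-col start): C('$')=0, C('2')=1, C('C')=2, C('D')=5, C('a')=6, C('b')=7
L[0]='C': occ=0, LF[0]=C('C')+0=2+0=2
L[1]='D': occ=0, LF[1]=C('D')+0=5+0=5
L[2]='C': occ=1, LF[2]=C('C')+1=2+1=3
L[3]='b': occ=0, LF[3]=C('b')+0=7+0=7
L[4]='a': occ=0, LF[4]=C('a')+0=6+0=6
L[5]='$': occ=0, LF[5]=C('$')+0=0+0=0
L[6]='2': occ=0, LF[6]=C('2')+0=1+0=1
L[7]='C': occ=2, LF[7]=C('C')+2=2+2=4

Answer: 2 5 3 7 6 0 1 4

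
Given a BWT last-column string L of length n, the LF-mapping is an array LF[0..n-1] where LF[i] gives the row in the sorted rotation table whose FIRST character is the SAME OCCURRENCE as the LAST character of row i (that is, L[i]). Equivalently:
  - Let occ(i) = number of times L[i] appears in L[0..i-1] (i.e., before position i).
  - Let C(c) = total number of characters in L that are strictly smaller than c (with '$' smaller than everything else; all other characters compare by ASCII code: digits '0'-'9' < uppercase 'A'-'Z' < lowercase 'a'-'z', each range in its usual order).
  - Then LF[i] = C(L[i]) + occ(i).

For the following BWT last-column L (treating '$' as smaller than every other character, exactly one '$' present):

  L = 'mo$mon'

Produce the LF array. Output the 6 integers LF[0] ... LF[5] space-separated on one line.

Char counts: '$':1, 'm':2, 'n':1, 'o':2
C (first-col start): C('$')=0, C('m')=1, C('n')=3, C('o')=4
L[0]='m': occ=0, LF[0]=C('m')+0=1+0=1
L[1]='o': occ=0, LF[1]=C('o')+0=4+0=4
L[2]='$': occ=0, LF[2]=C('$')+0=0+0=0
L[3]='m': occ=1, LF[3]=C('m')+1=1+1=2
L[4]='o': occ=1, LF[4]=C('o')+1=4+1=5
L[5]='n': occ=0, LF[5]=C('n')+0=3+0=3

Answer: 1 4 0 2 5 3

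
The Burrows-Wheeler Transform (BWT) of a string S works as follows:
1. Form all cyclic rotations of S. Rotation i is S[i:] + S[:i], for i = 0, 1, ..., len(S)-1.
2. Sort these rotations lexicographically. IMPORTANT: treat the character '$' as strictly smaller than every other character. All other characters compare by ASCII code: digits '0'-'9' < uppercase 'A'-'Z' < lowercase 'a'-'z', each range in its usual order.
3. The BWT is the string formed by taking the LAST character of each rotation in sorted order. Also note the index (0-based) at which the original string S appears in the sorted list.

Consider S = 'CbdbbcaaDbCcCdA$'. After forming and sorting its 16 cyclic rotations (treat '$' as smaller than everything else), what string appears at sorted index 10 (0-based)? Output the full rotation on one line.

All 16 rotations (rotation i = S[i:]+S[:i]):
  rot[0] = CbdbbcaaDbCcCdA$
  rot[1] = bdbbcaaDbCcCdA$C
  rot[2] = dbbcaaDbCcCdA$Cb
  rot[3] = bbcaaDbCcCdA$Cbd
  rot[4] = bcaaDbCcCdA$Cbdb
  rot[5] = caaDbCcCdA$Cbdbb
  rot[6] = aaDbCcCdA$Cbdbbc
  rot[7] = aDbCcCdA$Cbdbbca
  rot[8] = DbCcCdA$Cbdbbcaa
  rot[9] = bCcCdA$CbdbbcaaD
  rot[10] = CcCdA$CbdbbcaaDb
  rot[11] = cCdA$CbdbbcaaDbC
  rot[12] = CdA$CbdbbcaaDbCc
  rot[13] = dA$CbdbbcaaDbCcC
  rot[14] = A$CbdbbcaaDbCcCd
  rot[15] = $CbdbbcaaDbCcCdA
Sorted (with $ < everything):
  sorted[0] = $CbdbbcaaDbCcCdA
  sorted[1] = A$CbdbbcaaDbCcCd
  sorted[2] = CbdbbcaaDbCcCdA$
  sorted[3] = CcCdA$CbdbbcaaDb
  sorted[4] = CdA$CbdbbcaaDbCc
  sorted[5] = DbCcCdA$Cbdbbcaa
  sorted[6] = aDbCcCdA$Cbdbbca
  sorted[7] = aaDbCcCdA$Cbdbbc
  sorted[8] = bCcCdA$CbdbbcaaD
  sorted[9] = bbcaaDbCcCdA$Cbd
  sorted[10] = bcaaDbCcCdA$Cbdb
  sorted[11] = bdbbcaaDbCcCdA$C
  sorted[12] = cCdA$CbdbbcaaDbC
  sorted[13] = caaDbCcCdA$Cbdbb
  sorted[14] = dA$CbdbbcaaDbCcC
  sorted[15] = dbbcaaDbCcCdA$Cb
sorted[10] = bcaaDbCcCdA$Cbdb

Answer: bcaaDbCcCdA$Cbdb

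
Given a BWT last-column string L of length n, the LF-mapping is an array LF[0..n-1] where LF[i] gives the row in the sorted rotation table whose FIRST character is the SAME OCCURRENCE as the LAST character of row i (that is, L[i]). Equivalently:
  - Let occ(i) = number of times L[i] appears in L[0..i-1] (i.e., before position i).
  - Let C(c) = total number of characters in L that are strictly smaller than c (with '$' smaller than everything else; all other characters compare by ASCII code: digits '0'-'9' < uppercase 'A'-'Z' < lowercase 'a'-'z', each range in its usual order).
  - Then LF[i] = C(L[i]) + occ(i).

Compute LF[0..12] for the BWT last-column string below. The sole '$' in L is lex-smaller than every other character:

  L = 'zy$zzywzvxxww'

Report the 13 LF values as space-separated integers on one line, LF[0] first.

Char counts: '$':1, 'v':1, 'w':3, 'x':2, 'y':2, 'z':4
C (first-col start): C('$')=0, C('v')=1, C('w')=2, C('x')=5, C('y')=7, C('z')=9
L[0]='z': occ=0, LF[0]=C('z')+0=9+0=9
L[1]='y': occ=0, LF[1]=C('y')+0=7+0=7
L[2]='$': occ=0, LF[2]=C('$')+0=0+0=0
L[3]='z': occ=1, LF[3]=C('z')+1=9+1=10
L[4]='z': occ=2, LF[4]=C('z')+2=9+2=11
L[5]='y': occ=1, LF[5]=C('y')+1=7+1=8
L[6]='w': occ=0, LF[6]=C('w')+0=2+0=2
L[7]='z': occ=3, LF[7]=C('z')+3=9+3=12
L[8]='v': occ=0, LF[8]=C('v')+0=1+0=1
L[9]='x': occ=0, LF[9]=C('x')+0=5+0=5
L[10]='x': occ=1, LF[10]=C('x')+1=5+1=6
L[11]='w': occ=1, LF[11]=C('w')+1=2+1=3
L[12]='w': occ=2, LF[12]=C('w')+2=2+2=4

Answer: 9 7 0 10 11 8 2 12 1 5 6 3 4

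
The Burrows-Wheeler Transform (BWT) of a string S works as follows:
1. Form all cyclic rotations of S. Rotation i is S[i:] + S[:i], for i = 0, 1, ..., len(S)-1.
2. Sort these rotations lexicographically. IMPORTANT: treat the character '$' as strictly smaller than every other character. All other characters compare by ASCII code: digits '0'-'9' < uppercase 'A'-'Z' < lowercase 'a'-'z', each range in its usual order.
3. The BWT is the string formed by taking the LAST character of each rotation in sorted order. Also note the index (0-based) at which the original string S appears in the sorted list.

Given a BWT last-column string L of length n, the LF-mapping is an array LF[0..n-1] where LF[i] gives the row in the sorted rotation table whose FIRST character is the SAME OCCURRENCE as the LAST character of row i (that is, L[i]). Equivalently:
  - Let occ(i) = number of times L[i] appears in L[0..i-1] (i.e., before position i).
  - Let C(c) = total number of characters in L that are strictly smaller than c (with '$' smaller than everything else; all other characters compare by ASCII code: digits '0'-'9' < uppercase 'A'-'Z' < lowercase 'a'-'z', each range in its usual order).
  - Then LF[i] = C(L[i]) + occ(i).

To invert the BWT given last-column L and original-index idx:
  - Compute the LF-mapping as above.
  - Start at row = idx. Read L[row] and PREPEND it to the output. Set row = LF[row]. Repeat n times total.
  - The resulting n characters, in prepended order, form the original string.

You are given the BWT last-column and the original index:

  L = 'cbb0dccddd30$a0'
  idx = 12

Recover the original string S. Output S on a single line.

Answer: db0d3cb00dcadc$

Derivation:
LF mapping: 8 6 7 1 11 9 10 12 13 14 4 2 0 5 3
Walk LF starting at row 12, prepending L[row]:
  step 1: row=12, L[12]='$', prepend. Next row=LF[12]=0
  step 2: row=0, L[0]='c', prepend. Next row=LF[0]=8
  step 3: row=8, L[8]='d', prepend. Next row=LF[8]=13
  step 4: row=13, L[13]='a', prepend. Next row=LF[13]=5
  step 5: row=5, L[5]='c', prepend. Next row=LF[5]=9
  step 6: row=9, L[9]='d', prepend. Next row=LF[9]=14
  step 7: row=14, L[14]='0', prepend. Next row=LF[14]=3
  step 8: row=3, L[3]='0', prepend. Next row=LF[3]=1
  step 9: row=1, L[1]='b', prepend. Next row=LF[1]=6
  step 10: row=6, L[6]='c', prepend. Next row=LF[6]=10
  step 11: row=10, L[10]='3', prepend. Next row=LF[10]=4
  step 12: row=4, L[4]='d', prepend. Next row=LF[4]=11
  step 13: row=11, L[11]='0', prepend. Next row=LF[11]=2
  step 14: row=2, L[2]='b', prepend. Next row=LF[2]=7
  step 15: row=7, L[7]='d', prepend. Next row=LF[7]=12
Reversed output: db0d3cb00dcadc$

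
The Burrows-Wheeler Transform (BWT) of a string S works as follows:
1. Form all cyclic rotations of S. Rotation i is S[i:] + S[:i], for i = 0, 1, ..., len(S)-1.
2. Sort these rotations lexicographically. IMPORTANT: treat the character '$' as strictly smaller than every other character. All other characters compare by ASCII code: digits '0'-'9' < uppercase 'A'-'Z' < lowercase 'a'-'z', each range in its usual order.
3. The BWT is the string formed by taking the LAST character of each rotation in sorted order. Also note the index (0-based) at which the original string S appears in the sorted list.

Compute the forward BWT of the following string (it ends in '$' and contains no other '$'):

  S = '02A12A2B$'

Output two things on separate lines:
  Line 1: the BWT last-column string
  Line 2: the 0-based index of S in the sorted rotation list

All 9 rotations (rotation i = S[i:]+S[:i]):
  rot[0] = 02A12A2B$
  rot[1] = 2A12A2B$0
  rot[2] = A12A2B$02
  rot[3] = 12A2B$02A
  rot[4] = 2A2B$02A1
  rot[5] = A2B$02A12
  rot[6] = 2B$02A12A
  rot[7] = B$02A12A2
  rot[8] = $02A12A2B
Sorted (with $ < everything):
  sorted[0] = $02A12A2B  (last char: 'B')
  sorted[1] = 02A12A2B$  (last char: '$')
  sorted[2] = 12A2B$02A  (last char: 'A')
  sorted[3] = 2A12A2B$0  (last char: '0')
  sorted[4] = 2A2B$02A1  (last char: '1')
  sorted[5] = 2B$02A12A  (last char: 'A')
  sorted[6] = A12A2B$02  (last char: '2')
  sorted[7] = A2B$02A12  (last char: '2')
  sorted[8] = B$02A12A2  (last char: '2')
Last column: B$A01A222
Original string S is at sorted index 1

Answer: B$A01A222
1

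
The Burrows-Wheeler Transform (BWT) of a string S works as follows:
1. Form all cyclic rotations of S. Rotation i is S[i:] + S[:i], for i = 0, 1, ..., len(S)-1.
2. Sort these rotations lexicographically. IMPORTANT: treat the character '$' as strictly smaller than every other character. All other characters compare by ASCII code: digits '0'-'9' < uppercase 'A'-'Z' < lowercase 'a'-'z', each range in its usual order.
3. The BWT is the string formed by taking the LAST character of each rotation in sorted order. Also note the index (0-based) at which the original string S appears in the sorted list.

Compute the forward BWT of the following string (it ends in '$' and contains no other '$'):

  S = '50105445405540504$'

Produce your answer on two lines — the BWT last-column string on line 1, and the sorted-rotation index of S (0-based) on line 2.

All 18 rotations (rotation i = S[i:]+S[:i]):
  rot[0] = 50105445405540504$
  rot[1] = 0105445405540504$5
  rot[2] = 105445405540504$50
  rot[3] = 05445405540504$501
  rot[4] = 5445405540504$5010
  rot[5] = 445405540504$50105
  rot[6] = 45405540504$501054
  rot[7] = 5405540504$5010544
  rot[8] = 405540504$50105445
  rot[9] = 05540504$501054454
  rot[10] = 5540504$5010544540
  rot[11] = 540504$50105445405
  rot[12] = 40504$501054454055
  rot[13] = 0504$5010544540554
  rot[14] = 504$50105445405540
  rot[15] = 04$501054454055405
  rot[16] = 4$5010544540554050
  rot[17] = $50105445405540504
Sorted (with $ < everything):
  sorted[0] = $50105445405540504  (last char: '4')
  sorted[1] = 0105445405540504$5  (last char: '5')
  sorted[2] = 04$501054454055405  (last char: '5')
  sorted[3] = 0504$5010544540554  (last char: '4')
  sorted[4] = 05445405540504$501  (last char: '1')
  sorted[5] = 05540504$501054454  (last char: '4')
  sorted[6] = 105445405540504$50  (last char: '0')
  sorted[7] = 4$5010544540554050  (last char: '0')
  sorted[8] = 40504$501054454055  (last char: '5')
  sorted[9] = 405540504$50105445  (last char: '5')
  sorted[10] = 445405540504$50105  (last char: '5')
  sorted[11] = 45405540504$501054  (last char: '4')
  sorted[12] = 50105445405540504$  (last char: '$')
  sorted[13] = 504$50105445405540  (last char: '0')
  sorted[14] = 540504$50105445405  (last char: '5')
  sorted[15] = 5405540504$5010544  (last char: '4')
  sorted[16] = 5445405540504$5010  (last char: '0')
  sorted[17] = 5540504$5010544540  (last char: '0')
Last column: 455414005554$05400
Original string S is at sorted index 12

Answer: 455414005554$05400
12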